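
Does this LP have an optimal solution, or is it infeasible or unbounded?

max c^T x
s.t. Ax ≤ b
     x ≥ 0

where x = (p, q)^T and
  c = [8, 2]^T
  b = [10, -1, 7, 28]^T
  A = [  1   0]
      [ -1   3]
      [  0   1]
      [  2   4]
The point (10, 2) satisfies every constraint, so the LP is feasible; the constraints give p ≤ 10 and q ≤ 7, which with p, q ≥ 0 keep the feasible region inside a bounded box. A feasible, bounded LP attains a finite optimum at a vertex.

Bounded optimum: z* = 84 at (10, 2).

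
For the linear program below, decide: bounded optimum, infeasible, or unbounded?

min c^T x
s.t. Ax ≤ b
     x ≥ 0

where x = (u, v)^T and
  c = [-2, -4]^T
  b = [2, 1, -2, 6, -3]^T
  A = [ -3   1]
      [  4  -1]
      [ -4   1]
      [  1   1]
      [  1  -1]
One constraint requires 4u - v ≤ 1, while the constraint -4u + v ≤ -2 is equivalent to 4u - v ≥ 2. Together they would need 2 ≤ 4u - v ≤ 1, which is impossible since 2 > 1. No point satisfies all constraints.

Infeasible — the constraint set is empty.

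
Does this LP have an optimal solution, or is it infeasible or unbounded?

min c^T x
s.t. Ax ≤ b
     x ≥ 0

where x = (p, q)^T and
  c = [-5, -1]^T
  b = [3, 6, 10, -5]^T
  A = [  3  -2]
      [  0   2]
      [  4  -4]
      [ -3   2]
One constraint requires 3p - 2q ≤ 3, while the constraint -3p + 2q ≤ -5 is equivalent to 3p - 2q ≥ 5. Together they would need 5 ≤ 3p - 2q ≤ 3, which is impossible since 5 > 3. No point satisfies all constraints.

Infeasible: no point satisfies all constraints simultaneously.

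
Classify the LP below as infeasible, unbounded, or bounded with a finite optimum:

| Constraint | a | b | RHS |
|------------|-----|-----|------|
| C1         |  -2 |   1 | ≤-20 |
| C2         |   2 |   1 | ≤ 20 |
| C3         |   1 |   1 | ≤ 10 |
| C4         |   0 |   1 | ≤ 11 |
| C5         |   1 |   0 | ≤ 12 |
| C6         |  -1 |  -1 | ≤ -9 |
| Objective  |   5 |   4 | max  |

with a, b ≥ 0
The point (10, 0) satisfies every constraint, so the LP is feasible; the constraints give a ≤ 12 and b ≤ 11, which with a, b ≥ 0 keep the feasible region inside a bounded box. A feasible, bounded LP attains a finite optimum at a vertex.

Feasible with finite optimum z* = 50 at (10, 0).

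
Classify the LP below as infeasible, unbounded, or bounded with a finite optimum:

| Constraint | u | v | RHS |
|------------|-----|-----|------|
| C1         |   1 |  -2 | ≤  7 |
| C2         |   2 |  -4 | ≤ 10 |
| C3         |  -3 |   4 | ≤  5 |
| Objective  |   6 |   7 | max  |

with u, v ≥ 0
Feasible point: (0, 0) satisfies every constraint, so the LP is feasible.
Direction d = (2, 1): for each constraint row a, a·d ≤ 0 —
  (1)(2) + (-2)(1) = 0 ≤ 0
  (2)(2) + (-4)(1) = 0 ≤ 0
  (-3)(2) + (4)(1) = -2 ≤ 0
and d ≥ 0, so (0, 0) + t·d stays feasible for every t ≥ 0. Along this ray z = 6u + 7v changes by 19 per unit t, so z → +∞.

Unbounded: there is a feasible ray along which z → +∞.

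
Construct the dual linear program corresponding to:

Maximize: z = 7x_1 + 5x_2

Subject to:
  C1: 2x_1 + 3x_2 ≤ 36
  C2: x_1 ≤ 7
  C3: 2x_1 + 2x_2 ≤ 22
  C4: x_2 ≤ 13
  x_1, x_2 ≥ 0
Minimize: z = 36y1 + 7y2 + 22y3 + 13y4

Subject to:
  C1: -2y1 - y2 - 2y3 ≤ -7
  C2: -3y1 - 2y3 - y4 ≤ -5
  y1, y2, y3, y4 ≥ 0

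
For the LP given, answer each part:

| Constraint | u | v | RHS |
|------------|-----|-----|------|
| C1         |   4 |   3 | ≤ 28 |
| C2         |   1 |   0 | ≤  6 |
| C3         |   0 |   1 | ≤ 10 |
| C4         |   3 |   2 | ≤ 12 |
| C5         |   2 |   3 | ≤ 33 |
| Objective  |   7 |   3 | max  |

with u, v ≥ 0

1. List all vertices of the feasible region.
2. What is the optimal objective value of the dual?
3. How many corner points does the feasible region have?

1. (0, 0), (4, 0), (0, 6)
2. 28 (by strong duality, equal to the primal optimum)
3. 3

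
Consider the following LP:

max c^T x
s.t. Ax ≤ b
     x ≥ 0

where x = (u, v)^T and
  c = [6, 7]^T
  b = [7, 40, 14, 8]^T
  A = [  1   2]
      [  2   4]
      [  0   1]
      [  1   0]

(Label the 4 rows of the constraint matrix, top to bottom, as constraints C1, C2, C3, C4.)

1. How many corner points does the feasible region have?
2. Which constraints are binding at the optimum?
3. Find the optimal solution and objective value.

1. 3
2. C1, v ≥ 0
3. u = 7, v = 0, z = 42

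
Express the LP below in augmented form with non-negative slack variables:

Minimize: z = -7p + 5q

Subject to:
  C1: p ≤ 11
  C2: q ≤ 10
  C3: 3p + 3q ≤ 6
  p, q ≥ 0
min z = -7p + 5q

s.t.
  p + s1 = 11
  q + s2 = 10
  3p + 3q + s3 = 6
  p, q, s1, s2, s3 ≥ 0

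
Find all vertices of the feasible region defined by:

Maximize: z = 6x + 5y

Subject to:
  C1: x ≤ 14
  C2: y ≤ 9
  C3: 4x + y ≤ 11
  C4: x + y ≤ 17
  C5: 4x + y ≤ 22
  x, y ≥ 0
Each vertex is the intersection of two constraint boundaries that also satisfies all remaining constraints:
  x = 0 and y = 0 → (0, 0)
  4x + y = 11 and y = 0 → (2.75, 0)
  y = 9 and 4x + y = 11 → (0.5, 9)
  y = 9 and x = 0 → (0, 9)

Vertices: (0, 0), (2.75, 0), (0.5, 9), (0, 9)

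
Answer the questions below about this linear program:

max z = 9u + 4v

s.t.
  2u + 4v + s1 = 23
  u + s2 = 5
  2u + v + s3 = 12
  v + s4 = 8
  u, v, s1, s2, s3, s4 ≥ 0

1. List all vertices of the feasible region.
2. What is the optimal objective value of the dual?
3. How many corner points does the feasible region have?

1. (0, 0), (5, 0), (5, 2), (4.167, 3.667), (0, 5.75)
2. 53 (by strong duality, equal to the primal optimum)
3. 5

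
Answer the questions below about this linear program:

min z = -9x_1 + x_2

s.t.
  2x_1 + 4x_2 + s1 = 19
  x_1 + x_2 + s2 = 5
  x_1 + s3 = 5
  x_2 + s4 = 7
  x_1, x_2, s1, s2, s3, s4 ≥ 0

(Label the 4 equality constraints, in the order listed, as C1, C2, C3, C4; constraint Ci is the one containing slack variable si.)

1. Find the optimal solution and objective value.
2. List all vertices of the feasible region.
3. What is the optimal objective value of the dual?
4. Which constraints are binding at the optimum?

1. x_1 = 5, x_2 = 0, z = -45
2. (0, 0), (5, 0), (0.5, 4.5), (0, 4.75)
3. -45 (by strong duality, equal to the primal optimum)
4. C2, C3, x_2 ≥ 0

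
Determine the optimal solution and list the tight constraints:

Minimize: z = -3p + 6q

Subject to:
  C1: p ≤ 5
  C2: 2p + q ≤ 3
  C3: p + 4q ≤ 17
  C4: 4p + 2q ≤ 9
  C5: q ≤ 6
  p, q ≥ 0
Optimal: p = 1.5, q = 0
Binding: C2, q ≥ 0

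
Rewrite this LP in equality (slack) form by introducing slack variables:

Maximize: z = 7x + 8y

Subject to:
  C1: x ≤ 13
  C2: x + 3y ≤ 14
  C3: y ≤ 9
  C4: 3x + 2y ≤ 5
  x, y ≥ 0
max z = 7x + 8y

s.t.
  x + s1 = 13
  x + 3y + s2 = 14
  y + s3 = 9
  3x + 2y + s4 = 5
  x, y, s1, s2, s3, s4 ≥ 0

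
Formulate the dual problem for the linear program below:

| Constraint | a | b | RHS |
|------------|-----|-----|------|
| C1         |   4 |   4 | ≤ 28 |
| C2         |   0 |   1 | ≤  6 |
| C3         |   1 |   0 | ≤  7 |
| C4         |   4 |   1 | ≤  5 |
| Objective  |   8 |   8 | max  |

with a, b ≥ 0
Minimize: z = 28y1 + 6y2 + 7y3 + 5y4

Subject to:
  C1: -4y1 - y3 - 4y4 ≤ -8
  C2: -4y1 - y2 - y4 ≤ -8
  y1, y2, y3, y4 ≥ 0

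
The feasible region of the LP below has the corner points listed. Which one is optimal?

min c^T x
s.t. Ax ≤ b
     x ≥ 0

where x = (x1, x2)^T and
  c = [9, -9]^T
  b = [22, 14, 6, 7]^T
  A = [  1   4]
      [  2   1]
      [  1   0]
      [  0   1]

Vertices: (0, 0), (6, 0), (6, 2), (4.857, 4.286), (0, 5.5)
Evaluating z = 9x1 - 9x2 at each vertex:
  (0, 0): z = 0
  (6, 0): z = 54
  (6, 2): z = 36
  (4.857, 4.286): z = 5.143
  (0, 5.5): z = -49.5

The smallest value is z = -49.5, attained at (0, 5.5).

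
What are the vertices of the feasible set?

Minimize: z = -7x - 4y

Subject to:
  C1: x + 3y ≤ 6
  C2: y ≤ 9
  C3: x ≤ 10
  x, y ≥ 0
Each vertex is the intersection of two constraint boundaries that also satisfies all remaining constraints:
  x = 0 and y = 0 → (0, 0)
  x + 3y = 6 and y = 0 → (6, 0)
  x + 3y = 6 and x = 0 → (0, 2)

Vertices: (0, 0), (6, 0), (0, 2)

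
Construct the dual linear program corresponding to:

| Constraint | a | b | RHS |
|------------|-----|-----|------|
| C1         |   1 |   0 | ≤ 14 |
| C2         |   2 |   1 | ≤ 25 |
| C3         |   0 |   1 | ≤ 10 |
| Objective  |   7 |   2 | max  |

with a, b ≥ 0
Minimize: z = 14y1 + 25y2 + 10y3

Subject to:
  C1: -y1 - 2y2 ≤ -7
  C2: -y2 - y3 ≤ -2
  y1, y2, y3 ≥ 0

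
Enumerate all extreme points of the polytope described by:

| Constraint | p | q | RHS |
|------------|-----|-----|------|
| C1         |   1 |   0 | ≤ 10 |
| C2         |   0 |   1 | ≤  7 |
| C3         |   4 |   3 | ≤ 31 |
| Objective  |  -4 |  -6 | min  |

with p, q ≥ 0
Each vertex is the intersection of two constraint boundaries that also satisfies all remaining constraints:
  p = 0 and q = 0 → (0, 0)
  4p + 3q = 31 and q = 0 → (7.75, 0)
  q = 7 and 4p + 3q = 31 → (2.5, 7)
  q = 7 and p = 0 → (0, 7)

Vertices: (0, 0), (7.75, 0), (2.5, 7), (0, 7)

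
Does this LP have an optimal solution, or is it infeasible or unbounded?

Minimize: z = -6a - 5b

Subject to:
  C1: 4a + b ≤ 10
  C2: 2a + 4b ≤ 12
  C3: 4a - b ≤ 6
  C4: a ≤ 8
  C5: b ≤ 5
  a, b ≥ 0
The point (2, 2) satisfies every constraint, so the LP is feasible; the constraints give a ≤ 8 and b ≤ 5, which with a, b ≥ 0 keep the feasible region inside a bounded box. A feasible, bounded LP attains a finite optimum at a vertex.

The LP has an optimal solution: (2, 2) with z = -22.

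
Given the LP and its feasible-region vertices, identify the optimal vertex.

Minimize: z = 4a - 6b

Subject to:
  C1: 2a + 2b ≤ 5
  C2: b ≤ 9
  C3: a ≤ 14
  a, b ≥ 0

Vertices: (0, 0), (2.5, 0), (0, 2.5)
(0, 2.5) with z = -15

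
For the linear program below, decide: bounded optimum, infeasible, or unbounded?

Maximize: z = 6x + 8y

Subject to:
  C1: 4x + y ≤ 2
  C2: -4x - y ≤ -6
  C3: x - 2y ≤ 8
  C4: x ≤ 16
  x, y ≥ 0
C1 requires 4x + y ≤ 2, while C2 (-4x - y ≤ -6) is equivalent to 4x + y ≥ 6. Together they would need 6 ≤ 4x + y ≤ 2, which is impossible since 6 > 2. No point satisfies all constraints.

The feasible region is empty; the LP is infeasible.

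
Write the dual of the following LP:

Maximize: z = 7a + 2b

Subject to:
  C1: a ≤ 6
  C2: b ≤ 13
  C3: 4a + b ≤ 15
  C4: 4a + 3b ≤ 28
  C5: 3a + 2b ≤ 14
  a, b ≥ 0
Minimize: z = 6y1 + 13y2 + 15y3 + 28y4 + 14y5

Subject to:
  C1: -y1 - 4y3 - 4y4 - 3y5 ≤ -7
  C2: -y2 - y3 - 3y4 - 2y5 ≤ -2
  y1, y2, y3, y4, y5 ≥ 0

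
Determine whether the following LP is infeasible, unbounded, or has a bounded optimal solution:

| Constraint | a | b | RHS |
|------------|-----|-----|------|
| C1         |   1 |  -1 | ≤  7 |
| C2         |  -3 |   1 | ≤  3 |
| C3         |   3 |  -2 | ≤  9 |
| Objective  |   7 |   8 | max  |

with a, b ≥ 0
Feasible point: (0, 0) satisfies every constraint, so the LP is feasible.
Direction d = (1, 3): for each constraint row a, a·d ≤ 0 —
  (1)(1) + (-1)(3) = -2 ≤ 0
  (-3)(1) + (1)(3) = 0 ≤ 0
  (3)(1) + (-2)(3) = -3 ≤ 0
and d ≥ 0, so (0, 0) + t·d stays feasible for every t ≥ 0. Along this ray z = 7a + 8b changes by 31 per unit t, so z → +∞.

Unbounded: there is a feasible ray along which z → +∞.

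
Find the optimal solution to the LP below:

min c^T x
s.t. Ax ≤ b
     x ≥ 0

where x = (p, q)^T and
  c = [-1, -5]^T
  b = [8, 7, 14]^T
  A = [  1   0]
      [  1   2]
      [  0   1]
p = 0, q = 3.5, z = -17.5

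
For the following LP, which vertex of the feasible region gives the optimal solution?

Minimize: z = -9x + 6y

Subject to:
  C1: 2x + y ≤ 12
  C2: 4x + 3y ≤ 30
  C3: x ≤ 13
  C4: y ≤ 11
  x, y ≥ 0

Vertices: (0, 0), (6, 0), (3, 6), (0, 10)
Evaluating z = -9x + 6y at each vertex:
  (0, 0): z = 0
  (6, 0): z = -54
  (3, 6): z = 9
  (0, 10): z = 60

The smallest value is z = -54, attained at (6, 0).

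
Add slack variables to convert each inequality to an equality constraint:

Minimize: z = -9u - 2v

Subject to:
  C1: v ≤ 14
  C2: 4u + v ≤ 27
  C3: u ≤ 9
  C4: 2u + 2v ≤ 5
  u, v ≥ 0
min z = -9u - 2v

s.t.
  v + s1 = 14
  4u + v + s2 = 27
  u + s3 = 9
  2u + 2v + s4 = 5
  u, v, s1, s2, s3, s4 ≥ 0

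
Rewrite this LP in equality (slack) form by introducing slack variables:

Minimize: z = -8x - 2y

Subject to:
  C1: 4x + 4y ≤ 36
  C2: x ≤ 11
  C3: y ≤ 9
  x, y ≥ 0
min z = -8x - 2y

s.t.
  4x + 4y + s1 = 36
  x + s2 = 11
  y + s3 = 9
  x, y, s1, s2, s3 ≥ 0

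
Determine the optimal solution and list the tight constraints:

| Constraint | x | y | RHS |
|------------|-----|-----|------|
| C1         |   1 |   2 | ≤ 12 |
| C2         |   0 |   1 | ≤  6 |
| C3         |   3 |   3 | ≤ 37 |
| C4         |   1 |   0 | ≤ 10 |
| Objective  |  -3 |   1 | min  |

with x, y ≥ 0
Optimal: x = 10, y = 0
Binding: C4, y ≥ 0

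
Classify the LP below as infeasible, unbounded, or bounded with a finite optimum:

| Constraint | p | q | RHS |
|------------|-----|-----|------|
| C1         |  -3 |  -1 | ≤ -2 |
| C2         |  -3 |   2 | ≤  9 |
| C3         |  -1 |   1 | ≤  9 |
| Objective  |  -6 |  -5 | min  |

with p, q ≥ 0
Feasible point: (1, 0) satisfies every constraint, so the LP is feasible.
Direction d = (1, 0): for each constraint row a, a·d ≤ 0 —
  (-3)(1) + (-1)(0) = -3 ≤ 0
  (-3)(1) + (2)(0) = -3 ≤ 0
  (-1)(1) + (1)(0) = -1 ≤ 0
and d ≥ 0, so (1, 0) + t·d stays feasible for every t ≥ 0. Along this ray z = -6p - 5q changes by -6 per unit t, so z → −∞.

Unbounded: there is a feasible ray along which z → −∞.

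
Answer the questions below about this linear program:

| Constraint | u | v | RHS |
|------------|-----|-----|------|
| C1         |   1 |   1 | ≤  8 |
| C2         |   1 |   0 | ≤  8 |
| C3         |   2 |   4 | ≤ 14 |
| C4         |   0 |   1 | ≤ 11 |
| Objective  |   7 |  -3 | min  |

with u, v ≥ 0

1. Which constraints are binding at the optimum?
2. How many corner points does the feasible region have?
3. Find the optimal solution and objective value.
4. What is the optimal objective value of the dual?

1. C3, u ≥ 0
2. 3
3. u = 0, v = 3.5, z = -10.5
4. -10.5 (by strong duality, equal to the primal optimum)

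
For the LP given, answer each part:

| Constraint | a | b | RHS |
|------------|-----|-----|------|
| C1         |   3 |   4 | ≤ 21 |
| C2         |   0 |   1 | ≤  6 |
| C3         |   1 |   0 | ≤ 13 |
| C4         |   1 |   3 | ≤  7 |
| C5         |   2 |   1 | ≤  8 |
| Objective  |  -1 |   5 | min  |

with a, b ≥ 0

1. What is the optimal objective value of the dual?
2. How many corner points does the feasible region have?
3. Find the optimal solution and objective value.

1. -4 (by strong duality, equal to the primal optimum)
2. 4
3. a = 4, b = 0, z = -4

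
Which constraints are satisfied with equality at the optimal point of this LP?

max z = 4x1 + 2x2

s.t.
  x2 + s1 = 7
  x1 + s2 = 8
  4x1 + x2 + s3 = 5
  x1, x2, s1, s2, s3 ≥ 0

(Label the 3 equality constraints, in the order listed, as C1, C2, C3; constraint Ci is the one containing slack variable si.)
Optimal: x1 = 0, x2 = 5
Slack at optimum:
  C1: slack = 2
  C2: slack = 8
  C3: slack = 0 (binding)
  x1 ≥ 0: x1 = 0 (binding)
  x2 ≥ 0: x2 = 5
Binding constraints: C3, x1 ≥ 0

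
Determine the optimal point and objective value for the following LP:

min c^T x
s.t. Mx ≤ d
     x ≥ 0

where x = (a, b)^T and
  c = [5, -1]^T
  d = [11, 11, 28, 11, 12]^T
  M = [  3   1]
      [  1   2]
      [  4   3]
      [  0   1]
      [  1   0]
Each vertex is the intersection of two constraint boundaries that also satisfies all remaining constraints:
  a = 0 and b = 0 → (0, 0)
  3a + b = 11 and b = 0 → (3.667, 0)
  3a + b = 11 and a + 2b = 11 → (2.2, 4.4)
  a + 2b = 11 and a = 0 → (0, 5.5)

Evaluating z = 5a - b at each vertex:
  (0, 0): z = 0
  (3.667, 0): z = 18.33
  (2.2, 4.4): z = 6.6
  (0, 5.5): z = -5.5

The minimum is at (0, 5.5) with z = -5.5.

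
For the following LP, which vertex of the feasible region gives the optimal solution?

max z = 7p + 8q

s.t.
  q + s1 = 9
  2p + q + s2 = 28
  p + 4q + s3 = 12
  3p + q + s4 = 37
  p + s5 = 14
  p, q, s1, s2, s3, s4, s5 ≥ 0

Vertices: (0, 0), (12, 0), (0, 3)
Evaluating z = 7p + 8q at each vertex:
  (0, 0): z = 0
  (12, 0): z = 84
  (0, 3): z = 24

The largest value is z = 84, attained at (12, 0).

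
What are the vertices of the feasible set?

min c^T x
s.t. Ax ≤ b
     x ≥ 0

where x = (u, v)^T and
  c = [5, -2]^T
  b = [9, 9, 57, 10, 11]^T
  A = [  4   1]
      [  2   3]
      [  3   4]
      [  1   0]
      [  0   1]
Each vertex is the intersection of two constraint boundaries that also satisfies all remaining constraints:
  u = 0 and v = 0 → (0, 0)
  4u + v = 9 and v = 0 → (2.25, 0)
  4u + v = 9 and 2u + 3v = 9 → (1.8, 1.8)
  2u + 3v = 9 and u = 0 → (0, 3)

Vertices: (0, 0), (2.25, 0), (1.8, 1.8), (0, 3)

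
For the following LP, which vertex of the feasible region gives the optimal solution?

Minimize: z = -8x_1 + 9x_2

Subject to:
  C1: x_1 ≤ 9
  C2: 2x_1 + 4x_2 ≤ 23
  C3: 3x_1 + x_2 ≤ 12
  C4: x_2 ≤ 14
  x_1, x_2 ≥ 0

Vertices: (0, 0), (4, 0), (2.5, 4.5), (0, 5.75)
(4, 0) with z = -32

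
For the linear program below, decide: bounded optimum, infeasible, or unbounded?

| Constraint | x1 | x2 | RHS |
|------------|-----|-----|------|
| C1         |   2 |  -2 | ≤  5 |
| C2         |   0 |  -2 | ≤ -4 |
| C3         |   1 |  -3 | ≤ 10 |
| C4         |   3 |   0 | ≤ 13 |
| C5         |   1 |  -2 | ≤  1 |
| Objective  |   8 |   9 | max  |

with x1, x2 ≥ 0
Feasible point: (0, 2) satisfies every constraint, so the LP is feasible.
Direction d = (0, 1): for each constraint row a, a·d ≤ 0 —
  (2)(0) + (-2)(1) = -2 ≤ 0
  (0)(0) + (-2)(1) = -2 ≤ 0
  (1)(0) + (-3)(1) = -3 ≤ 0
  (3)(0) + (0)(1) = 0 ≤ 0
  (1)(0) + (-2)(1) = -2 ≤ 0
and d ≥ 0, so (0, 2) + t·d stays feasible for every t ≥ 0. Along this ray z = 8x1 + 9x2 changes by 9 per unit t, so z → +∞.

Unbounded: there is a feasible ray along which z → +∞.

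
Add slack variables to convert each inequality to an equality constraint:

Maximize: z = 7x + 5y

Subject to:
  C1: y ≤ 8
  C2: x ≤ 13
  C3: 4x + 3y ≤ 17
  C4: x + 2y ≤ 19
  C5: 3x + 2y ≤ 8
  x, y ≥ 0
max z = 7x + 5y

s.t.
  y + s1 = 8
  x + s2 = 13
  4x + 3y + s3 = 17
  x + 2y + s4 = 19
  3x + 2y + s5 = 8
  x, y, s1, s2, s3, s4, s5 ≥ 0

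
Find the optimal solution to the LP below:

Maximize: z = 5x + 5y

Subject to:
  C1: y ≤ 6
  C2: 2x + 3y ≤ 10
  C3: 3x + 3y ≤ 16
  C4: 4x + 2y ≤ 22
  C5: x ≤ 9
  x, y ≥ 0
x = 5, y = 0, z = 25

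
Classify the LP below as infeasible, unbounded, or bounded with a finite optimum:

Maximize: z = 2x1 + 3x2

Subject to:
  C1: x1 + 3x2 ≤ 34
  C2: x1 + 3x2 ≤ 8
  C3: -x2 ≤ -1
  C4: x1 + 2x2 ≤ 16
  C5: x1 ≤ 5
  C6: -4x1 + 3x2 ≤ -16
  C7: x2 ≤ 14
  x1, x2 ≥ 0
The point (5, 1) satisfies every constraint, so the LP is feasible; the constraints give x1 ≤ 5 and x2 ≤ 14, which with x1, x2 ≥ 0 keep the feasible region inside a bounded box. A feasible, bounded LP attains a finite optimum at a vertex.

Feasible with finite optimum z* = 13 at (5, 1).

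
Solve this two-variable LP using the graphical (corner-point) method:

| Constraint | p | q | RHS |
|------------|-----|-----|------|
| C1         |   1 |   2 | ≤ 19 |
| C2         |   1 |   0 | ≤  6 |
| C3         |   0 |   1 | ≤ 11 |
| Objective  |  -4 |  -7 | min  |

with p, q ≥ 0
p = 6, q = 6.5, z = -69.5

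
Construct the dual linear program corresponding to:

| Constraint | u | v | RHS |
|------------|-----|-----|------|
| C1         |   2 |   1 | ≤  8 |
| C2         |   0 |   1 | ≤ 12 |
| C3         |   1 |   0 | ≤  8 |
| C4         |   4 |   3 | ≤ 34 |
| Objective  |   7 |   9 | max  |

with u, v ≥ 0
Minimize: z = 8y1 + 12y2 + 8y3 + 34y4

Subject to:
  C1: -2y1 - y3 - 4y4 ≤ -7
  C2: -y1 - y2 - 3y4 ≤ -9
  y1, y2, y3, y4 ≥ 0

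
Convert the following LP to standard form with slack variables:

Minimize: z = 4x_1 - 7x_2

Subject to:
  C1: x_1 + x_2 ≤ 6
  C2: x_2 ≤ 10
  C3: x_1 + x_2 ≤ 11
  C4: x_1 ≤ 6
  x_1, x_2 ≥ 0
min z = 4x_1 - 7x_2

s.t.
  x_1 + x_2 + s1 = 6
  x_2 + s2 = 10
  x_1 + x_2 + s3 = 11
  x_1 + s4 = 6
  x_1, x_2, s1, s2, s3, s4 ≥ 0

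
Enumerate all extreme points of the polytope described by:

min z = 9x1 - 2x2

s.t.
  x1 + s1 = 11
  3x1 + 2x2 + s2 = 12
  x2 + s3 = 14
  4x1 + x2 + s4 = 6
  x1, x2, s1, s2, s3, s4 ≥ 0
Each vertex is the intersection of two constraint boundaries that also satisfies all remaining constraints:
  x1 = 0 and x2 = 0 → (0, 0)
  4x1 + x2 = 6 and x2 = 0 → (1.5, 0)
  3x1 + 2x2 = 12 and 4x1 + x2 = 6 → (0, 6)

Vertices: (0, 0), (1.5, 0), (0, 6)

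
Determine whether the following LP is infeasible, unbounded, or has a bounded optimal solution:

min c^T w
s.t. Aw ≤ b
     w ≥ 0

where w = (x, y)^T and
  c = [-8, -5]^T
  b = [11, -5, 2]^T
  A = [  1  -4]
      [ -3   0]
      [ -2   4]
Feasible point: (2, 0) satisfies every constraint, so the LP is feasible.
Direction d = (4, 1): for each constraint row a, a·d ≤ 0 —
  (1)(4) + (-4)(1) = 0 ≤ 0
  (-3)(4) + (0)(1) = -12 ≤ 0
  (-2)(4) + (4)(1) = -4 ≤ 0
and d ≥ 0, so (2, 0) + t·d stays feasible for every t ≥ 0. Along this ray z = -8x - 5y changes by -37 per unit t, so z → −∞.

Unbounded — the objective can decrease without bound over the feasible region.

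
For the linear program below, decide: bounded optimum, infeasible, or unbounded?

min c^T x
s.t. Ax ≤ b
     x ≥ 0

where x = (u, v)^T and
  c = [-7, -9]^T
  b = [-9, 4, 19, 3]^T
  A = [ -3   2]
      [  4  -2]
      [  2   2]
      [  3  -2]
One constraint requires 3u - 2v ≤ 3, while the constraint -3u + 2v ≤ -9 is equivalent to 3u - 2v ≥ 9. Together they would need 9 ≤ 3u - 2v ≤ 3, which is impossible since 9 > 3. No point satisfies all constraints.

Infeasible: no point satisfies all constraints simultaneously.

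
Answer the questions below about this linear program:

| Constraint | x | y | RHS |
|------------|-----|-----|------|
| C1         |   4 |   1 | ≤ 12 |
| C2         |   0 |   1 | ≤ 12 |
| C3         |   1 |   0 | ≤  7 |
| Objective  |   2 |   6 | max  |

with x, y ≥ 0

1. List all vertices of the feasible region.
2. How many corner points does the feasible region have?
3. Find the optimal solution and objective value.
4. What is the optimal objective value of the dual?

1. (0, 0), (3, 0), (0, 12)
2. 3
3. x = 0, y = 12, z = 72
4. 72 (by strong duality, equal to the primal optimum)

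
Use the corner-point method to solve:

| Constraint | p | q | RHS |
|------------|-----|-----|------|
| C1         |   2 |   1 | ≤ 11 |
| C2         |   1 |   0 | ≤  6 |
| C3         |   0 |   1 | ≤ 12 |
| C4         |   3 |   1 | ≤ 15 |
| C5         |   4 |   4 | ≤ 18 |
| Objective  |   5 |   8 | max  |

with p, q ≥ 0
p = 0, q = 4.5, z = 36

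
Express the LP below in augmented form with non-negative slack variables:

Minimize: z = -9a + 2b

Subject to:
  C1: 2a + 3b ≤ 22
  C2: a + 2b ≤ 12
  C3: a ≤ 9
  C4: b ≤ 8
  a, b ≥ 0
min z = -9a + 2b

s.t.
  2a + 3b + s1 = 22
  a + 2b + s2 = 12
  a + s3 = 9
  b + s4 = 8
  a, b, s1, s2, s3, s4 ≥ 0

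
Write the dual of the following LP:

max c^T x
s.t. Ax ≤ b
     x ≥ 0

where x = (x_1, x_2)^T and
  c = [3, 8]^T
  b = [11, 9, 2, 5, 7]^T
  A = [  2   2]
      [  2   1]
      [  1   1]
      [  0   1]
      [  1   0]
Minimize: z = 11y1 + 9y2 + 2y3 + 5y4 + 7y5

Subject to:
  C1: -2y1 - 2y2 - y3 - y5 ≤ -3
  C2: -2y1 - y2 - y3 - y4 ≤ -8
  y1, y2, y3, y4, y5 ≥ 0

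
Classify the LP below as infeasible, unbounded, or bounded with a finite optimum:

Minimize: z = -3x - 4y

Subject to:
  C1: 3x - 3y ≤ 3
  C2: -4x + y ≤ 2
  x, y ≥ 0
Feasible point: (0, 0) satisfies every constraint, so the LP is feasible.
Direction d = (1, 1): for each constraint row a, a·d ≤ 0 —
  (3)(1) + (-3)(1) = 0 ≤ 0
  (-4)(1) + (1)(1) = -3 ≤ 0
and d ≥ 0, so (0, 0) + t·d stays feasible for every t ≥ 0. Along this ray z = -3x - 4y changes by -7 per unit t, so z → −∞.

Unbounded — the objective can decrease without bound over the feasible region.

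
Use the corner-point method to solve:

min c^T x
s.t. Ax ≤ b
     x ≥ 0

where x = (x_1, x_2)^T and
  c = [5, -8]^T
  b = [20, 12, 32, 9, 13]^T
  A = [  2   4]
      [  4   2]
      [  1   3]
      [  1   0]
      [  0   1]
Each vertex is the intersection of two constraint boundaries that also satisfies all remaining constraints:
  x_1 = 0 and x_2 = 0 → (0, 0)
  4x_1 + 2x_2 = 12 and x_2 = 0 → (3, 0)
  2x_1 + 4x_2 = 20 and 4x_1 + 2x_2 = 12 → (0.6667, 4.667)
  2x_1 + 4x_2 = 20 and x_1 = 0 → (0, 5)

Evaluating z = 5x_1 - 8x_2 at each vertex:
  (0, 0): z = 0
  (3, 0): z = 15
  (0.6667, 4.667): z = -34
  (0, 5): z = -40

The minimum is at (0, 5) with z = -40.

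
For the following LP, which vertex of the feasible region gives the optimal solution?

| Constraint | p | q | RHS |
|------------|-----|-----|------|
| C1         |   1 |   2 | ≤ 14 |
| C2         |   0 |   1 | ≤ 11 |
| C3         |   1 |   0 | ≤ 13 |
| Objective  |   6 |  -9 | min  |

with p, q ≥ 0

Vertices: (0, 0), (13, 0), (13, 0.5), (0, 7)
Evaluating z = 6p - 9q at each vertex:
  (0, 0): z = 0
  (13, 0): z = 78
  (13, 0.5): z = 73.5
  (0, 7): z = -63

The smallest value is z = -63, attained at (0, 7).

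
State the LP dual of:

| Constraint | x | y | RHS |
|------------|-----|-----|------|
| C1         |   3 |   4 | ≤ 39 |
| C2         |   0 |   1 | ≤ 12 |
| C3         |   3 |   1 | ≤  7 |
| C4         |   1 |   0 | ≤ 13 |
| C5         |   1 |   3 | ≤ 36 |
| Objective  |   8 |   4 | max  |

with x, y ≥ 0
Minimize: z = 39y1 + 12y2 + 7y3 + 13y4 + 36y5

Subject to:
  C1: -3y1 - 3y3 - y4 - y5 ≤ -8
  C2: -4y1 - y2 - y3 - 3y5 ≤ -4
  y1, y2, y3, y4, y5 ≥ 0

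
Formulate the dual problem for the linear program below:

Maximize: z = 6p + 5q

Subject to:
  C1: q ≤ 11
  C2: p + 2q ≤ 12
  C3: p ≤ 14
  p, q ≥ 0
Minimize: z = 11y1 + 12y2 + 14y3

Subject to:
  C1: -y2 - y3 ≤ -6
  C2: -y1 - 2y2 ≤ -5
  y1, y2, y3 ≥ 0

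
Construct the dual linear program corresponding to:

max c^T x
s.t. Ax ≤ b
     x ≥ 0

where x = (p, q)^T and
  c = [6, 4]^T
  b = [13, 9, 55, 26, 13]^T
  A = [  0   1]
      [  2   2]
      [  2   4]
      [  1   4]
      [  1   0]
Minimize: z = 13y1 + 9y2 + 55y3 + 26y4 + 13y5

Subject to:
  C1: -2y2 - 2y3 - y4 - y5 ≤ -6
  C2: -y1 - 2y2 - 4y3 - 4y4 ≤ -4
  y1, y2, y3, y4, y5 ≥ 0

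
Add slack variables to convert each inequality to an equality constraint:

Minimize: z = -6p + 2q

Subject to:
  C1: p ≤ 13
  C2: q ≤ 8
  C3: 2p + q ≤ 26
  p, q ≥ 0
min z = -6p + 2q

s.t.
  p + s1 = 13
  q + s2 = 8
  2p + q + s3 = 26
  p, q, s1, s2, s3 ≥ 0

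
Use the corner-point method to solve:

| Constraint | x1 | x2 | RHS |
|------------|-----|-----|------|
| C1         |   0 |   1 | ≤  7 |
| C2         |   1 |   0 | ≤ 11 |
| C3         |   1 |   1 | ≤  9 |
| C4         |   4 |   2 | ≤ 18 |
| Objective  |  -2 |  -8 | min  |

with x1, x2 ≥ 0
Each vertex is the intersection of two constraint boundaries that also satisfies all remaining constraints:
  x1 = 0 and x2 = 0 → (0, 0)
  4x1 + 2x2 = 18 and x2 = 0 → (4.5, 0)
  x2 = 7 and 4x1 + 2x2 = 18 → (1, 7)
  x2 = 7 and x1 = 0 → (0, 7)

Evaluating z = -2x1 - 8x2 at each vertex:
  (0, 0): z = 0
  (4.5, 0): z = -9
  (1, 7): z = -58
  (0, 7): z = -56

The minimum is at (1, 7) with z = -58.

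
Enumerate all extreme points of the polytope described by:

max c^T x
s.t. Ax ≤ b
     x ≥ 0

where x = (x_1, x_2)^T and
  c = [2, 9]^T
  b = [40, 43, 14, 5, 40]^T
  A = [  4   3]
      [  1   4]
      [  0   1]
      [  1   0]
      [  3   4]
Each vertex is the intersection of two constraint boundaries that also satisfies all remaining constraints:
  x_1 = 0 and x_2 = 0 → (0, 0)
  x_1 = 5 and x_2 = 0 → (5, 0)
  x_1 = 5 and 3x_1 + 4x_2 = 40 → (5, 6.25)
  3x_1 + 4x_2 = 40 and x_1 = 0 → (0, 10)

Vertices: (0, 0), (5, 0), (5, 6.25), (0, 10)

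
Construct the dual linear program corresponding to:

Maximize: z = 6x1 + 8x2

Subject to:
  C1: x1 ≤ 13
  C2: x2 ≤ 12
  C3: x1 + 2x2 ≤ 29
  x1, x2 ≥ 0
Minimize: z = 13y1 + 12y2 + 29y3

Subject to:
  C1: -y1 - y3 ≤ -6
  C2: -y2 - 2y3 ≤ -8
  y1, y2, y3 ≥ 0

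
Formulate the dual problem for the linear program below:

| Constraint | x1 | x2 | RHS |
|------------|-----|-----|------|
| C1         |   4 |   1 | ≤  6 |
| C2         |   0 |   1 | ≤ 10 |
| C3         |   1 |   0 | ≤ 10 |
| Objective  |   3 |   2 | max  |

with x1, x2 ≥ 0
Minimize: z = 6y1 + 10y2 + 10y3

Subject to:
  C1: -4y1 - y3 ≤ -3
  C2: -y1 - y2 ≤ -2
  y1, y2, y3 ≥ 0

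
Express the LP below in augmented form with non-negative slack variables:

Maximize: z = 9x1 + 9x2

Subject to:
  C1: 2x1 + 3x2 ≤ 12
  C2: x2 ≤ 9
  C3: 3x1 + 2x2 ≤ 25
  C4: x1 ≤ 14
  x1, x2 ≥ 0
max z = 9x1 + 9x2

s.t.
  2x1 + 3x2 + s1 = 12
  x2 + s2 = 9
  3x1 + 2x2 + s3 = 25
  x1 + s4 = 14
  x1, x2, s1, s2, s3, s4 ≥ 0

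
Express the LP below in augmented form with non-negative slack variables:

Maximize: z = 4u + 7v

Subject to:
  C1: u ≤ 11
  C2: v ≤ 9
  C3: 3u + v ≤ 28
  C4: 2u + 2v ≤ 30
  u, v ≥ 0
max z = 4u + 7v

s.t.
  u + s1 = 11
  v + s2 = 9
  3u + v + s3 = 28
  2u + 2v + s4 = 30
  u, v, s1, s2, s3, s4 ≥ 0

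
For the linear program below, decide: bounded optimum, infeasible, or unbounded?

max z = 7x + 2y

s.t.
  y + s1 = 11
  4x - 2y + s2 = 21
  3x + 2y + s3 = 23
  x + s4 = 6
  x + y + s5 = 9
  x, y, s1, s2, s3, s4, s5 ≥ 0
The point (6, 2.5) satisfies every constraint, so the LP is feasible; the constraints give x ≤ 6 and y ≤ 11, which with x, y ≥ 0 keep the feasible region inside a bounded box. A feasible, bounded LP attains a finite optimum at a vertex.

Evaluating z = 7x + 2y at each vertex:
  (0, 0): z = 0
  (5.25, 0): z = 36.75
  (6, 1.5): z = 45
  (6, 2.5): z = 47
  (5, 4): z = 43
  (0, 9): z = 18

Bounded optimum: z* = 47 at (6, 2.5).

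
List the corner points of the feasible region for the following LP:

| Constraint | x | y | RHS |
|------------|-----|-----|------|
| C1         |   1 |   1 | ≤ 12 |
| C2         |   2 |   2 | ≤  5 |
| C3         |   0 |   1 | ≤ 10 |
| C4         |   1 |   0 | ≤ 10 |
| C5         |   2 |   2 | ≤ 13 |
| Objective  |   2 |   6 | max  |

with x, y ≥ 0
Each vertex is the intersection of two constraint boundaries that also satisfies all remaining constraints:
  x = 0 and y = 0 → (0, 0)
  2x + 2y = 5 and y = 0 → (2.5, 0)
  2x + 2y = 5 and x = 0 → (0, 2.5)

Vertices: (0, 0), (2.5, 0), (0, 2.5)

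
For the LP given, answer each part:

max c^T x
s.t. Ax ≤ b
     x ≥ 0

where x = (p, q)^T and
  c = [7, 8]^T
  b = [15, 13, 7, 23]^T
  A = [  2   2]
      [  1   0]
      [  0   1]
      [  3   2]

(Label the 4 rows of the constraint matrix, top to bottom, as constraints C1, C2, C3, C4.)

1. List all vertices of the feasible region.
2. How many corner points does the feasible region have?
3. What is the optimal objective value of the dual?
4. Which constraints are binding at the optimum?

1. (0, 0), (7.5, 0), (0.5, 7), (0, 7)
2. 4
3. 59.5 (by strong duality, equal to the primal optimum)
4. C1, C3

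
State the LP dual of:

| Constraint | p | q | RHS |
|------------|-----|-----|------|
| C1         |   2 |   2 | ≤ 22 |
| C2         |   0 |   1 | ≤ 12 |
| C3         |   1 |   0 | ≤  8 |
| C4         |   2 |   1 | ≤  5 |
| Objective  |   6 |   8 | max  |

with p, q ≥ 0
Minimize: z = 22y1 + 12y2 + 8y3 + 5y4

Subject to:
  C1: -2y1 - y3 - 2y4 ≤ -6
  C2: -2y1 - y2 - y4 ≤ -8
  y1, y2, y3, y4 ≥ 0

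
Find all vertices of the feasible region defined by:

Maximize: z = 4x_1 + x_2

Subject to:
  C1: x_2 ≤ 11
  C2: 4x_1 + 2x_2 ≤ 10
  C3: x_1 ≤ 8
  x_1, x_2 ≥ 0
Each vertex is the intersection of two constraint boundaries that also satisfies all remaining constraints:
  x_1 = 0 and x_2 = 0 → (0, 0)
  4x_1 + 2x_2 = 10 and x_2 = 0 → (2.5, 0)
  4x_1 + 2x_2 = 10 and x_1 = 0 → (0, 5)

Vertices: (0, 0), (2.5, 0), (0, 5)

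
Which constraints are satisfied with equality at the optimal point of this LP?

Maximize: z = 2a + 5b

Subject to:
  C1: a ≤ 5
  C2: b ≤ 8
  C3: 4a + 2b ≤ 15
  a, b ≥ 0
Optimal: a = 0, b = 7.5
Binding: C3, a ≥ 0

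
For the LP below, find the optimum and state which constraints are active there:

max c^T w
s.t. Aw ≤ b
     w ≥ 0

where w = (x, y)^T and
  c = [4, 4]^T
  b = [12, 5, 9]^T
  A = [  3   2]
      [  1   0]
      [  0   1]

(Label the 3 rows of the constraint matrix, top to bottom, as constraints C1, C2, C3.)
Optimal: x = 0, y = 6
Slack at optimum:
  C1: slack = 0 (binding)
  C2: slack = 5
  C3: slack = 3
  x ≥ 0: x = 0 (binding)
  y ≥ 0: y = 6
Binding constraints: C1, x ≥ 0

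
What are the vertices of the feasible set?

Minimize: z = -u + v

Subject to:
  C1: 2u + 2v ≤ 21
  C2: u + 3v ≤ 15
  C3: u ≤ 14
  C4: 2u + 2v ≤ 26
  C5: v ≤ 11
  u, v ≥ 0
Each vertex is the intersection of two constraint boundaries that also satisfies all remaining constraints:
  u = 0 and v = 0 → (0, 0)
  2u + 2v = 21 and v = 0 → (10.5, 0)
  2u + 2v = 21 and u + 3v = 15 → (8.25, 2.25)
  u + 3v = 15 and u = 0 → (0, 5)

Vertices: (0, 0), (10.5, 0), (8.25, 2.25), (0, 5)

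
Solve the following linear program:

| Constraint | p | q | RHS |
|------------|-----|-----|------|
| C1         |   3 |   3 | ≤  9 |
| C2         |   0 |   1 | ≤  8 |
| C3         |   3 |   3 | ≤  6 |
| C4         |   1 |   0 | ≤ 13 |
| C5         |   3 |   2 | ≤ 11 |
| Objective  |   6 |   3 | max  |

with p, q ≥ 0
Each vertex is the intersection of two constraint boundaries that also satisfies all remaining constraints:
  p = 0 and q = 0 → (0, 0)
  3p + 3q = 6 and q = 0 → (2, 0)
  3p + 3q = 6 and p = 0 → (0, 2)

Evaluating z = 6p + 3q at each vertex:
  (0, 0): z = 0
  (2, 0): z = 12
  (0, 2): z = 6

The maximum is at (2, 0) with z = 12.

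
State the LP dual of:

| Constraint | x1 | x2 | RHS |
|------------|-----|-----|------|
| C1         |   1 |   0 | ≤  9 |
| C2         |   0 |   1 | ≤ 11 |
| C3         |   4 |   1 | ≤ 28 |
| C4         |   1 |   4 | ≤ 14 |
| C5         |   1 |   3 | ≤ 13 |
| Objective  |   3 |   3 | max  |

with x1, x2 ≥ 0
Minimize: z = 9y1 + 11y2 + 28y3 + 14y4 + 13y5

Subject to:
  C1: -y1 - 4y3 - y4 - y5 ≤ -3
  C2: -y2 - y3 - 4y4 - 3y5 ≤ -3
  y1, y2, y3, y4, y5 ≥ 0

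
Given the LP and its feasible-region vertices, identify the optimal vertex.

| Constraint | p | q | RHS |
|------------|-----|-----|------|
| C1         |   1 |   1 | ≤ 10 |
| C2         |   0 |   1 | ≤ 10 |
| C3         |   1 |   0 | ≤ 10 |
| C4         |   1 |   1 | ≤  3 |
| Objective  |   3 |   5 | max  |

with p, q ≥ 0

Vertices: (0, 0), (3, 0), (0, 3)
(0, 3) with z = 15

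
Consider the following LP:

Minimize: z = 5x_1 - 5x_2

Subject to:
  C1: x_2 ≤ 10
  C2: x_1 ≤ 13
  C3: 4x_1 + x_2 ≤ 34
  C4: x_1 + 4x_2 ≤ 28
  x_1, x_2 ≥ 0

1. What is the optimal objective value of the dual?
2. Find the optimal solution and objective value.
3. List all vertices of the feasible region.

1. -35 (by strong duality, equal to the primal optimum)
2. x_1 = 0, x_2 = 7, z = -35
3. (0, 0), (8.5, 0), (7.2, 5.2), (0, 7)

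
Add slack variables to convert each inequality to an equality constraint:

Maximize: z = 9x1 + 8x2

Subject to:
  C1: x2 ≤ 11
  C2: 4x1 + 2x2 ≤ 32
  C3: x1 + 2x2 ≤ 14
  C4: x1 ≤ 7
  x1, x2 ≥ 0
max z = 9x1 + 8x2

s.t.
  x2 + s1 = 11
  4x1 + 2x2 + s2 = 32
  x1 + 2x2 + s3 = 14
  x1 + s4 = 7
  x1, x2, s1, s2, s3, s4 ≥ 0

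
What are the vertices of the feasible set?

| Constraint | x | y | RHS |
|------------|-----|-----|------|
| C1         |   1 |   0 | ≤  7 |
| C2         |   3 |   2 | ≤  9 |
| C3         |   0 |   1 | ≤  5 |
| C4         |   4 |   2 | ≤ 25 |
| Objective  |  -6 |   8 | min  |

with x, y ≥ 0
Each vertex is the intersection of two constraint boundaries that also satisfies all remaining constraints:
  x = 0 and y = 0 → (0, 0)
  3x + 2y = 9 and y = 0 → (3, 0)
  3x + 2y = 9 and x = 0 → (0, 4.5)

Vertices: (0, 0), (3, 0), (0, 4.5)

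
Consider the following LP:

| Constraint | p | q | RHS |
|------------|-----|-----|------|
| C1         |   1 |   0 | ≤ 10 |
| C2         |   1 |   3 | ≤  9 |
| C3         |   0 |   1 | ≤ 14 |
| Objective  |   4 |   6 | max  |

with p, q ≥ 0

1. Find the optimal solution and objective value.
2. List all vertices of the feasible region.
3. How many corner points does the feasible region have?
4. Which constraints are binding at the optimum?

1. p = 9, q = 0, z = 36
2. (0, 0), (9, 0), (0, 3)
3. 3
4. C2, q ≥ 0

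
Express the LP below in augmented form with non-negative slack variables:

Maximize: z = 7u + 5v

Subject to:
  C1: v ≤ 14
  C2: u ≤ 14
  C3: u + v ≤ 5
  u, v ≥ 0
max z = 7u + 5v

s.t.
  v + s1 = 14
  u + s2 = 14
  u + v + s3 = 5
  u, v, s1, s2, s3 ≥ 0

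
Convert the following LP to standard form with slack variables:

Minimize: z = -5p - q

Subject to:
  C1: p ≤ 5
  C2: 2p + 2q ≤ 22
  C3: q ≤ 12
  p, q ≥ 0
min z = -5p - q

s.t.
  p + s1 = 5
  2p + 2q + s2 = 22
  q + s3 = 12
  p, q, s1, s2, s3 ≥ 0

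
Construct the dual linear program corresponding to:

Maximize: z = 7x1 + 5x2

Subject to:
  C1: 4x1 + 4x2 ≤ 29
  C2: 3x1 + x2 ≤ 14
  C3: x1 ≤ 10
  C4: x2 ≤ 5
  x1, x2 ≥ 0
Minimize: z = 29y1 + 14y2 + 10y3 + 5y4

Subject to:
  C1: -4y1 - 3y2 - y3 ≤ -7
  C2: -4y1 - y2 - y4 ≤ -5
  y1, y2, y3, y4 ≥ 0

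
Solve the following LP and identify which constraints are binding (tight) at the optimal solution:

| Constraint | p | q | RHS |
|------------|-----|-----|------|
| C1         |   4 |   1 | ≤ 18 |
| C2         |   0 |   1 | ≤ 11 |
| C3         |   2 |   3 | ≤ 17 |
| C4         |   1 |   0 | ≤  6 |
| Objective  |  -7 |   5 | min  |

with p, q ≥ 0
Optimal: p = 4.5, q = 0
Slack at optimum:
  C1: slack = 0 (binding)
  C2: slack = 11
  C3: slack = 8
  C4: slack = 1.5
  p ≥ 0: p = 4.5
  q ≥ 0: q = 0 (binding)
Binding constraints: C1, q ≥ 0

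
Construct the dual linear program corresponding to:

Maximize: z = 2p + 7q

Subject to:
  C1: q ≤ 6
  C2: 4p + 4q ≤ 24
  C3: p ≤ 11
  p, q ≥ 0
Minimize: z = 6y1 + 24y2 + 11y3

Subject to:
  C1: -4y2 - y3 ≤ -2
  C2: -y1 - 4y2 ≤ -7
  y1, y2, y3 ≥ 0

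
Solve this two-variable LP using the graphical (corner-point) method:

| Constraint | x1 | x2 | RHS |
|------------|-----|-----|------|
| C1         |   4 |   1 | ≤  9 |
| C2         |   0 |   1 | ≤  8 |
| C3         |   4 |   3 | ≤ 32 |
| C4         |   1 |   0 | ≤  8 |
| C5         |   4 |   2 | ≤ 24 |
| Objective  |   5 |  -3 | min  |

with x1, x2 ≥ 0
x1 = 0, x2 = 8, z = -24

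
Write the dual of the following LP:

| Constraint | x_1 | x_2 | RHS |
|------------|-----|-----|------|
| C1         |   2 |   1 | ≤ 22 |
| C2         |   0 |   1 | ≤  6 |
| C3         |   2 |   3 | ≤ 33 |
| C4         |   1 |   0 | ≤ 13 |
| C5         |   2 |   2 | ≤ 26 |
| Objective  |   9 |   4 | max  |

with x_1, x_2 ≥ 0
Minimize: z = 22y1 + 6y2 + 33y3 + 13y4 + 26y5

Subject to:
  C1: -2y1 - 2y3 - y4 - 2y5 ≤ -9
  C2: -y1 - y2 - 3y3 - 2y5 ≤ -4
  y1, y2, y3, y4, y5 ≥ 0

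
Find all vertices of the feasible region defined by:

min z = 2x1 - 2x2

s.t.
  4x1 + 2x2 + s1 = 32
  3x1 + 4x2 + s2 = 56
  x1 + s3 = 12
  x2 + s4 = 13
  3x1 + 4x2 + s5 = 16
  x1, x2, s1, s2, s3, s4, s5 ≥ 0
Each vertex is the intersection of two constraint boundaries that also satisfies all remaining constraints:
  x1 = 0 and x2 = 0 → (0, 0)
  3x1 + 4x2 = 16 and x2 = 0 → (5.333, 0)
  3x1 + 4x2 = 16 and x1 = 0 → (0, 4)

Vertices: (0, 0), (5.333, 0), (0, 4)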